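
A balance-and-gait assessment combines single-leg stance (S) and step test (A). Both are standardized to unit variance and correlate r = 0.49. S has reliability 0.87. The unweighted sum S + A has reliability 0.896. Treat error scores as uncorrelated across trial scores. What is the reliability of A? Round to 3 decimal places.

Var(S+A) = 2 + 2·0.49 = 2.980.
True-score variance = ρ_S + ρ_A + 2·0.49, so 0.896 = (0.87 + ρ_A + 0.98) / 2.980.
ρ_A = 0.896·2.980 − 0.87 − 0.98 = 0.820.

0.820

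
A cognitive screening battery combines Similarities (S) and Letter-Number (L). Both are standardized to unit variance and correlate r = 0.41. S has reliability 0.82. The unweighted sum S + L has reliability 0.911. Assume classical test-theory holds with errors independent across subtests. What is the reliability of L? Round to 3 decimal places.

Var(S+L) = 2 + 2·0.41 = 2.820.
True-score variance = ρ_S + ρ_L + 2·0.41, so 0.911 = (0.82 + ρ_L + 0.82) / 2.820.
ρ_L = 0.911·2.820 − 0.82 − 0.82 = 0.929.

0.929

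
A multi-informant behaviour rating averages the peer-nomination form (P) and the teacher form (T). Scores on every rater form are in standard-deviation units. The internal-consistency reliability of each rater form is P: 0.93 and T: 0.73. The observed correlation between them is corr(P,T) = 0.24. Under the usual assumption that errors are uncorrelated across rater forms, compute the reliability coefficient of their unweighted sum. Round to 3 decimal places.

0.863

Var(P+T) = 2 + 2·[0.24] = 2 + 0.48 = 2.48.
With uncorrelated errors the cross-covariances are all true-score covariance, so they carry over unchanged; only the diagonal terms shrink to ρᵢσᵢ².
True-score variance = [0.93 + 0.73] + 0.48 = 1.66 + 0.48 = 2.14.
Reliability = 2.14 / 2.48 = 0.863.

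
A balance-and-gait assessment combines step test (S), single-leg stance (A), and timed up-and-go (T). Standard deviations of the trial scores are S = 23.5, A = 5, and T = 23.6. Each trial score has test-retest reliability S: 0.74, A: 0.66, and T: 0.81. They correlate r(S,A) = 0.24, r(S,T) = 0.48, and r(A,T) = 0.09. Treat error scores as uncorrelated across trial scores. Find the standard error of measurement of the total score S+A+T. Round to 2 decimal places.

Var(total) = 1134.21 + 610.056 = 1744.27.
True-score variance = 876.303 + 610.056 = 1486.36, so reliability = 0.8521.
Error variance = 1744.27 − 1486.36 = 257.907; SEM = √257.907 = 16.06.

16.06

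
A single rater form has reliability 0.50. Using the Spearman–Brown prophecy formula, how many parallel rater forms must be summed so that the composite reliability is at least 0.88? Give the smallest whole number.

k ≥ ρ*(1−ρ₁)/(ρ₁(1−ρ*)) = 0.88·0.50 / (0.50·0.12) = 7.333.
Smallest integer k = 8.

8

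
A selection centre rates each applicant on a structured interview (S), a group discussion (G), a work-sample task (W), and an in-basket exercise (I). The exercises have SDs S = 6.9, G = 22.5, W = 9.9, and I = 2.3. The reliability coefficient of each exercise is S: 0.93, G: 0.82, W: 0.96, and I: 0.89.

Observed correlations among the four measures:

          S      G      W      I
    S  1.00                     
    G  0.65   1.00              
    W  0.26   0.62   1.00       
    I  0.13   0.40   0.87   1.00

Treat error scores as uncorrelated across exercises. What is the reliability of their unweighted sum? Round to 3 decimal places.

0.921

Var(S+G+W+I) = 6.9² + 22.5² + 9.9² + 2.3² + 2·[6.9·22.5·0.65 + 6.9·9.9·0.26 + 6.9·2.3·0.13 + 22.5·9.9·0.62 + 22.5·2.3·0.40 + 9.9·2.3·0.87] = 657.16 + 598.702 = 1255.86.
Because errors are independent across components, Cov(Tᵢ,Tⱼ) = Cov(Xᵢ,Xⱼ); the off-diagonal part of the true-score variance is the same as above.
True-score variance = [6.9²·0.93 + 22.5²·0.82 + 9.9²·0.96 + 2.3²·0.89] + 598.702 = 558.2 + 598.702 = 1156.9.
Reliability = 1156.9 / 1255.86 = 0.921.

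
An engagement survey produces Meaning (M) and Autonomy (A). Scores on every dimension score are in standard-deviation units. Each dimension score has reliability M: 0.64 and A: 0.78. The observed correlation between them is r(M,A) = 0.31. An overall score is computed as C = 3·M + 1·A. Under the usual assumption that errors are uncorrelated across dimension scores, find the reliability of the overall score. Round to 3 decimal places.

Var(C) = 3² + 1 + 2·[3·0.31] = 10 + 1.86 = 11.86.
Under uncorrelated errors the observed covariances equal the true-score covariances, so only the own-variance terms attenuate.
True-score variance = [3²·0.64 + 0.78] + 1.86 = 6.54 + 1.86 = 8.4.
Reliability = 8.4 / 11.86 = 0.708.

0.708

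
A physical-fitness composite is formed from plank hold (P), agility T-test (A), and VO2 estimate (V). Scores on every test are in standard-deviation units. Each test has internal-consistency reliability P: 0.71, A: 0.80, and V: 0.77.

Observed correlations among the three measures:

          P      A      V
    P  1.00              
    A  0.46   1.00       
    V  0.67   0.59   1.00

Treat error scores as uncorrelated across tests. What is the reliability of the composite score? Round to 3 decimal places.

Var(P+A+V) = 3 + 2·[0.46 + 0.67 + 0.59] = 3 + 3.44 = 6.44.
Under uncorrelated errors the observed covariances equal the true-score covariances, so only the own-variance terms attenuate.
True-score variance = [0.71 + 0.80 + 0.77] + 3.44 = 2.28 + 3.44 = 5.72.
Reliability = 5.72 / 6.44 = 0.888.

0.888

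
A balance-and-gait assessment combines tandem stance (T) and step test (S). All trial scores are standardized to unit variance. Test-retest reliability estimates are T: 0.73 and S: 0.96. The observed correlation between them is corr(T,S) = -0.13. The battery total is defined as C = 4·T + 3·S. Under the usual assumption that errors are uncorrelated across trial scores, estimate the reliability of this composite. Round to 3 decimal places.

Var(C) = 4² + 3² + 2·[12·(-0.13)] = 25 − 3.12 = 21.88.
Under uncorrelated errors the observed covariances equal the true-score covariances, so only the own-variance terms attenuate.
True-score variance = [4²·0.73 + 3²·0.96] − 3.12 = 20.32 − 3.12 = 17.2.
Reliability = 17.2 / 21.88 = 0.786.

0.786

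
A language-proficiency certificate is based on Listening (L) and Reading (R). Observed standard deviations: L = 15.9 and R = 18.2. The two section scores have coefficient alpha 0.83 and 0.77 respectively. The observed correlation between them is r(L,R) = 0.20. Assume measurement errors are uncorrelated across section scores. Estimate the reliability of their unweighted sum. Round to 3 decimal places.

Var(L+R) = 15.9² + 18.2² + 2·[15.9·18.2·0.20] = 584.05 + 115.752 = 699.802.
Under uncorrelated errors the observed covariances equal the true-score covariances, so only the own-variance terms attenuate.
True-score variance = [15.9²·0.83 + 18.2²·0.77] + 115.752 = 464.887 + 115.752 = 580.639.
Reliability = 580.639 / 699.802 = 0.830.

0.830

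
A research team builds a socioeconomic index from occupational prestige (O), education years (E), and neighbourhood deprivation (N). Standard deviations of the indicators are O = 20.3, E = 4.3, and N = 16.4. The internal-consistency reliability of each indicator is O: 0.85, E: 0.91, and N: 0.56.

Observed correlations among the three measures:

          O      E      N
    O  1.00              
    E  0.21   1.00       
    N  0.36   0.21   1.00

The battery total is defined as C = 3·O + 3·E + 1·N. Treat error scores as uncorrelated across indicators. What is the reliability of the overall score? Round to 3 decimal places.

0.869

Var(C) = 3²·20.3² + 3²·4.3² + 16.4² + 2·[9·20.3·4.3·0.21 + 3·20.3·16.4·0.36 + 3·4.3·16.4·0.21] = 4144.18 + 1137.92 = 5282.1.
With uncorrelated errors the cross-covariances are all true-score covariance, so they carry over unchanged; only the diagonal terms shrink to ρᵢσᵢ².
True-score variance = [3²·20.3²·0.85 + 3²·4.3²·0.91 + 16.4²·0.56] + 1137.92 = 3454.54 + 1137.92 = 4592.46.
Reliability = 4592.46 / 5282.1 = 0.869.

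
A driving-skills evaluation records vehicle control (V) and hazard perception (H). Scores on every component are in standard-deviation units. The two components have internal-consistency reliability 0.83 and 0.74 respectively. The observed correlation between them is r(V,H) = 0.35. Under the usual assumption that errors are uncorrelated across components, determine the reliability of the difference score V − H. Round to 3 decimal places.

0.669

Var(V−H) = 1 + 1 − 2·0.35 = 2 − 0.7 = 1.3.
With uncorrelated errors the cross-covariances are all true-score covariance, so they carry over unchanged; only the diagonal terms shrink to ρᵢσᵢ².
True-score variance = [0.83 + 0.74] − 0.7 = 1.57 − 0.7 = 0.87.
Reliability = 0.87 / 1.3 = 0.669.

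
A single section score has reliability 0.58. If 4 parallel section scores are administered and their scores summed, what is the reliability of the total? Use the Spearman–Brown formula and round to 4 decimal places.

ρ_k = kρ / (1 + (k−1)ρ) = 4·0.58 / (1 + 3·0.58) = 2.320 / 2.740 = 0.8467.

0.8467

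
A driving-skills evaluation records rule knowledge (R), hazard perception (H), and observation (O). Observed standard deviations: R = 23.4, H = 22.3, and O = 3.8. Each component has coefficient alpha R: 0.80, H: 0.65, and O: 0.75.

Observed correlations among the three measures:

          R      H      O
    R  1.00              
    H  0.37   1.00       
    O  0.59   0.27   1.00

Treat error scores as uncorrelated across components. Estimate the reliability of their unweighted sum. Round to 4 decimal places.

Var(R+H+O) = 23.4² + 22.3² + 3.8² + 2·[23.4·22.3·0.37 + 23.4·3.8·0.59 + 22.3·3.8·0.27] = 1059.29 + 536.832 = 1596.12.
Under uncorrelated errors the observed covariances equal the true-score covariances, so only the own-variance terms attenuate.
True-score variance = [23.4²·0.80 + 22.3²·0.65 + 3.8²·0.75] + 536.832 = 772.117 + 536.832 = 1308.95.
Reliability = 1308.95 / 1596.12 = 0.8201.

0.8201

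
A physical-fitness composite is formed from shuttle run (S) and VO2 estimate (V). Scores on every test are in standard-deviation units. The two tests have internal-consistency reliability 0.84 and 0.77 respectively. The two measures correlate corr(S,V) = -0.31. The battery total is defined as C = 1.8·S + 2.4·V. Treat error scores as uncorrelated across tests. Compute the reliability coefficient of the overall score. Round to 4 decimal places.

Var(C) = 1.8² + 2.4² + 2·[4.32·(-0.31)] = 9 − 2.6784 = 6.3216.
Under uncorrelated errors the observed covariances equal the true-score covariances, so only the own-variance terms attenuate.
True-score variance = [1.8²·0.84 + 2.4²·0.77] − 2.6784 = 7.1568 − 2.6784 = 4.4784.
Reliability = 4.4784 / 6.3216 = 0.7084.

0.7084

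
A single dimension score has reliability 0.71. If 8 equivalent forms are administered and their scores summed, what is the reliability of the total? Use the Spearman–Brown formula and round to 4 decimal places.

0.9514

ρ_k = kρ / (1 + (k−1)ρ) = 8·0.71 / (1 + 7·0.71) = 5.680 / 5.970 = 0.9514.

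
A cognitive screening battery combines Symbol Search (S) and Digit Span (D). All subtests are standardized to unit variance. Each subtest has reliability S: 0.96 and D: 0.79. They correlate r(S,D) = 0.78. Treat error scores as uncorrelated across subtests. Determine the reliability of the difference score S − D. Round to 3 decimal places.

Var(S−D) = 1 + 1 − 2·0.78 = 2 − 1.56 = 0.44.
Under uncorrelated errors the observed covariances equal the true-score covariances, so only the own-variance terms attenuate.
True-score variance = [0.96 + 0.79] − 1.56 = 1.75 − 1.56 = 0.19.
Reliability = 0.19 / 0.44 = 0.432.

0.432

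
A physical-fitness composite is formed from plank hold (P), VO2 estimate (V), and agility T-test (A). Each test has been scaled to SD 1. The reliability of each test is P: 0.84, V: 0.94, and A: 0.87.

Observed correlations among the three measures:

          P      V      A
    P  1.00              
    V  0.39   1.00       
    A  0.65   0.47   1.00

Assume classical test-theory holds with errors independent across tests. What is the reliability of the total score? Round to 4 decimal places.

Var(P+V+A) = 3 + 2·[0.39 + 0.65 + 0.47] = 3 + 3.02 = 6.02.
Because errors are independent across components, Cov(Tᵢ,Tⱼ) = Cov(Xᵢ,Xⱼ); the off-diagonal part of the true-score variance is the same as above.
True-score variance = [0.84 + 0.94 + 0.87] + 3.02 = 2.65 + 3.02 = 5.67.
Reliability = 5.67 / 6.02 = 0.9419.

0.9419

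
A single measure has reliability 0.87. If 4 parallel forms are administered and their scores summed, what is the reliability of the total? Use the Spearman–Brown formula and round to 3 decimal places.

ρ_k = kρ / (1 + (k−1)ρ) = 4·0.87 / (1 + 3·0.87) = 3.480 / 3.610 = 0.964.

0.964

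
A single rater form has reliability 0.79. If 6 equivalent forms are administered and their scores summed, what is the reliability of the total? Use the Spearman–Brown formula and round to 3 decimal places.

ρ_k = kρ / (1 + (k−1)ρ) = 6·0.79 / (1 + 5·0.79) = 4.740 / 4.950 = 0.958.

0.958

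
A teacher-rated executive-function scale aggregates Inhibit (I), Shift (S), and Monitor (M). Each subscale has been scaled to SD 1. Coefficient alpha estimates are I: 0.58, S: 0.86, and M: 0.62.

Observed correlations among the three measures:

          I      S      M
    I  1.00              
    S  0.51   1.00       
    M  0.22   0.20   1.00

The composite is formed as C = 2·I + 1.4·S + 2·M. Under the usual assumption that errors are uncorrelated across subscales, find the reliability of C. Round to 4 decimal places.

Var(C) = 2² + 1.4² + 2² + 2·[2.8·0.51 + 4·0.22 + 2.8·0.20] = 9.96 + 5.736 = 15.696.
Because errors are independent across components, Cov(Tᵢ,Tⱼ) = Cov(Xᵢ,Xⱼ); the off-diagonal part of the true-score variance is the same as above.
True-score variance = [2²·0.58 + 1.4²·0.86 + 2²·0.62] + 5.736 = 6.4856 + 5.736 = 12.2216.
Reliability = 12.2216 / 15.696 = 0.7786.

0.7786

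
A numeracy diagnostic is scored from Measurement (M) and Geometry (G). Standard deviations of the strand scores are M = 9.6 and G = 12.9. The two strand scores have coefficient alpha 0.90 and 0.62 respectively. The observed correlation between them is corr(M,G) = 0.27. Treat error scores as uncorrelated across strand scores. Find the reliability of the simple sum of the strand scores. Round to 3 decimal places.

Var(M+G) = 9.6² + 12.9² + 2·[9.6·12.9·0.27] = 258.57 + 66.8736 = 325.444.
Under uncorrelated errors the observed covariances equal the true-score covariances, so only the own-variance terms attenuate.
True-score variance = [9.6²·0.90 + 12.9²·0.62] + 66.8736 = 186.118 + 66.8736 = 252.992.
Reliability = 252.992 / 325.444 = 0.777.

0.777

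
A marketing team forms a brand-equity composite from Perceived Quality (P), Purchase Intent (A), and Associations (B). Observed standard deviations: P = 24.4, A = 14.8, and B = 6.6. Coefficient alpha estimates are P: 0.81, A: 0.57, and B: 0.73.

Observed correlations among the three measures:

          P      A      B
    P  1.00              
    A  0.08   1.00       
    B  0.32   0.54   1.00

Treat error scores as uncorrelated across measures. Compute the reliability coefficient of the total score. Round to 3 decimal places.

Var(P+A+B) = 24.4² + 14.8² + 6.6² + 2·[24.4·14.8·0.08 + 24.4·6.6·0.32 + 14.8·6.6·0.54] = 857.96 + 266.339 = 1124.3.
With uncorrelated errors the cross-covariances are all true-score covariance, so they carry over unchanged; only the diagonal terms shrink to ρᵢσᵢ².
True-score variance = [24.4²·0.81 + 14.8²·0.57 + 6.6²·0.73] + 266.339 = 638.893 + 266.339 = 905.232.
Reliability = 905.232 / 1124.3 = 0.805.

0.805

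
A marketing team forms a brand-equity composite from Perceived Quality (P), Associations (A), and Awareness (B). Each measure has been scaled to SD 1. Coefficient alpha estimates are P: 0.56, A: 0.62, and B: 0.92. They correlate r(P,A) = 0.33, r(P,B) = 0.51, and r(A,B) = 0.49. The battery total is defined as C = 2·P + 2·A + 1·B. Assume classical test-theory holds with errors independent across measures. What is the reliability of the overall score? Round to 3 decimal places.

0.785

Var(C) = 2² + 2² + 1 + 2·[4·0.33 + 2·0.51 + 2·0.49] = 9 + 6.64 = 15.64.
Because errors are independent across components, Cov(Tᵢ,Tⱼ) = Cov(Xᵢ,Xⱼ); the off-diagonal part of the true-score variance is the same as above.
True-score variance = [2²·0.56 + 2²·0.62 + 0.92] + 6.64 = 5.64 + 6.64 = 12.28.
Reliability = 12.28 / 15.64 = 0.785.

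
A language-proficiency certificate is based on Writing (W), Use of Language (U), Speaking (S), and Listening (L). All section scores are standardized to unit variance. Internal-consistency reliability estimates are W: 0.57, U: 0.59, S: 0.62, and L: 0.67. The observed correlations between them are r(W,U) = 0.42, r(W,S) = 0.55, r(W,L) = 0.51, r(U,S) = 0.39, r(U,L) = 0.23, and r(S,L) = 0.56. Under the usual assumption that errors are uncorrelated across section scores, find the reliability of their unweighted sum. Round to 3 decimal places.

0.834

Var(W+U+S+L) = 4 + 2·[0.42 + 0.55 + 0.51 + 0.39 + 0.23 + 0.56] = 4 + 5.32 = 9.32.
With uncorrelated errors the cross-covariances are all true-score covariance, so they carry over unchanged; only the diagonal terms shrink to ρᵢσᵢ².
True-score variance = [0.57 + 0.59 + 0.62 + 0.67] + 5.32 = 2.45 + 5.32 = 7.77.
Reliability = 7.77 / 9.32 = 0.834.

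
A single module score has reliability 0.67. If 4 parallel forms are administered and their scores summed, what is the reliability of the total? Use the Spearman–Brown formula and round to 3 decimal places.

0.890

ρ_k = kρ / (1 + (k−1)ρ) = 4·0.67 / (1 + 3·0.67) = 2.680 / 3.010 = 0.890.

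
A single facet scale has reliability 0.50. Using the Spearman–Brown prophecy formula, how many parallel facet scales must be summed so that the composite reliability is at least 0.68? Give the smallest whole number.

3

k ≥ ρ*(1−ρ₁)/(ρ₁(1−ρ*)) = 0.68·0.50 / (0.50·0.32) = 2.125.
Smallest integer k = 3.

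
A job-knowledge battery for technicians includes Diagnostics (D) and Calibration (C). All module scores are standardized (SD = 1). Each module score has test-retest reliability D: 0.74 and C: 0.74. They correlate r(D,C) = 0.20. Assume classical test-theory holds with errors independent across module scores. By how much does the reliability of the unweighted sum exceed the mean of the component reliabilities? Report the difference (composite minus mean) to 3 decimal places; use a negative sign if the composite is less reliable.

Var(sum) = 2 + 0.4 = 2.4; true-score variance = 1.48 + 0.4 = 1.88; composite reliability = 0.7833.
Mean component reliability = 0.7400.
Difference = 0.7833 − 0.7400 = 0.043.

0.043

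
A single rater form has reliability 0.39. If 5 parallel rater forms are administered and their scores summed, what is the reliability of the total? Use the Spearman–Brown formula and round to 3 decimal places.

0.762

ρ_k = kρ / (1 + (k−1)ρ) = 5·0.39 / (1 + 4·0.39) = 1.950 / 2.560 = 0.762.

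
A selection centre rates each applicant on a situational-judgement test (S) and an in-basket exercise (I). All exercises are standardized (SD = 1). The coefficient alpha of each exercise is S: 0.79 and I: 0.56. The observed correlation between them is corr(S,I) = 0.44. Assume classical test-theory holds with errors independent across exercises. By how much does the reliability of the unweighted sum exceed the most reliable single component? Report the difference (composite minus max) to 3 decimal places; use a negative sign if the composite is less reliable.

Var(sum) = 2 + 0.88 = 2.88; true-score variance = 1.35 + 0.88 = 2.23; composite reliability = 0.7743.
Max component reliability = 0.7900.
Difference = 0.7743 − 0.7900 = -0.016.

-0.016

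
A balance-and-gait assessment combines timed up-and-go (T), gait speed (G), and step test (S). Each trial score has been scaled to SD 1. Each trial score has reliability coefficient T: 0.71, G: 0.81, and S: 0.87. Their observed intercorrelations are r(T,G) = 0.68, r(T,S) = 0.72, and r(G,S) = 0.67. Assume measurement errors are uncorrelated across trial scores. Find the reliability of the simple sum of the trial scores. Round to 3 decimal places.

Var(T+G+S) = 3 + 2·[0.68 + 0.72 + 0.67] = 3 + 4.14 = 7.14.
Under uncorrelated errors the observed covariances equal the true-score covariances, so only the own-variance terms attenuate.
True-score variance = [0.71 + 0.81 + 0.87] + 4.14 = 2.39 + 4.14 = 6.53.
Reliability = 6.53 / 7.14 = 0.915.

0.915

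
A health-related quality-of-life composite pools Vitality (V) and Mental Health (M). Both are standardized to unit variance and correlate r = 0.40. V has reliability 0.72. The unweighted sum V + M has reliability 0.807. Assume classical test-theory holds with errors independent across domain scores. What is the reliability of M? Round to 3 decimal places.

Var(V+M) = 2 + 2·0.40 = 2.800.
True-score variance = ρ_V + ρ_M + 2·0.40, so 0.807 = (0.72 + ρ_M + 0.80) / 2.800.
ρ_M = 0.807·2.800 − 0.72 − 0.80 = 0.740.

0.740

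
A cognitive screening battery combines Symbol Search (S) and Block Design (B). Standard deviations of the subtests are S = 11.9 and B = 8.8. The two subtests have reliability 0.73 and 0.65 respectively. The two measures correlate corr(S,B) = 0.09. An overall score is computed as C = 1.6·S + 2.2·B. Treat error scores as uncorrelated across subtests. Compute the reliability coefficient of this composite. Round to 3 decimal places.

Var(C) = 1.6²·11.9² + 2.2²·8.8² + 2·[3.52·11.9·8.8·0.09] = 737.331 + 66.3506 = 803.682.
With uncorrelated errors the cross-covariances are all true-score covariance, so they carry over unchanged; only the diagonal terms shrink to ρᵢσᵢ².
True-score variance = [1.6²·11.9²·0.73 + 2.2²·8.8²·0.65] + 66.3506 = 508.267 + 66.3506 = 574.618.
Reliability = 574.618 / 803.682 = 0.715.

0.715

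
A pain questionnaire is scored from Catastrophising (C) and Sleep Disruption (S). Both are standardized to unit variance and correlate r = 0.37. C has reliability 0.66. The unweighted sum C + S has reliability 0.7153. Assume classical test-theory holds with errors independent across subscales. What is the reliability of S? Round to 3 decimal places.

0.560

Var(C+S) = 2 + 2·0.37 = 2.740.
True-score variance = ρ_C + ρ_S + 2·0.37, so 0.7153 = (0.66 + ρ_S + 0.74) / 2.740.
ρ_S = 0.7153·2.740 − 0.66 − 0.74 = 0.560.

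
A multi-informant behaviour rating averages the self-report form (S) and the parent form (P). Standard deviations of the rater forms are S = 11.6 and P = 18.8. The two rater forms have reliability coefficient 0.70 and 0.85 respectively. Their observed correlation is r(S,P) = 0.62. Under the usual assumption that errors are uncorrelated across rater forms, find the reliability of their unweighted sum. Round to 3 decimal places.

0.877

Var(S+P) = 11.6² + 18.8² + 2·[11.6·18.8·0.62] = 488 + 270.419 = 758.419.
Because errors are independent across components, Cov(Tᵢ,Tⱼ) = Cov(Xᵢ,Xⱼ); the off-diagonal part of the true-score variance is the same as above.
True-score variance = [11.6²·0.70 + 18.8²·0.85] + 270.419 = 394.616 + 270.419 = 665.035.
Reliability = 665.035 / 758.419 = 0.877.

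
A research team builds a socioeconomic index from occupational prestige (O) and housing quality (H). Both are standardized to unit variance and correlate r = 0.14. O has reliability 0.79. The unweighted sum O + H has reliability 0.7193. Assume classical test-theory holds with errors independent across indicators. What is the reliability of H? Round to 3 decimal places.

Var(O+H) = 2 + 2·0.14 = 2.280.
True-score variance = ρ_O + ρ_H + 2·0.14, so 0.7193 = (0.79 + ρ_H + 0.28) / 2.280.
ρ_H = 0.7193·2.280 − 0.79 − 0.28 = 0.570.

0.570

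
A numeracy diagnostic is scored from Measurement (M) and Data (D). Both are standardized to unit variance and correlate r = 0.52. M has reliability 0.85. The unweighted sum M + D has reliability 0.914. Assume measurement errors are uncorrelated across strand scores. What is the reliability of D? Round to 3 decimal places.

Var(M+D) = 2 + 2·0.52 = 3.040.
True-score variance = ρ_M + ρ_D + 2·0.52, so 0.914 = (0.85 + ρ_D + 1.04) / 3.040.
ρ_D = 0.914·3.040 − 0.85 − 1.04 = 0.889.

0.889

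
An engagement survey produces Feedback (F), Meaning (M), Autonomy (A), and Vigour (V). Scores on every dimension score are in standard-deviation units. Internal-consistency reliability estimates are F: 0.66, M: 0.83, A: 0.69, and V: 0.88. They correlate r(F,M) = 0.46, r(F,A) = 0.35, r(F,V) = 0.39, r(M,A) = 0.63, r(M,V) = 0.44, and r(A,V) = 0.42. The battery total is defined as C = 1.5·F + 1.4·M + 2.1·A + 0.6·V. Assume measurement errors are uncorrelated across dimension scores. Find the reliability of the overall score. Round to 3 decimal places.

Var(C) = 1.5² + 1.4² + 2.1² + 0.6² + 2·[2.1·0.46 + 3.15·0.35 + 0.9·0.39 + 2.94·0.63 + 0.84·0.44 + 1.26·0.42] = 8.98 + 10.341 = 19.321.
Under uncorrelated errors the observed covariances equal the true-score covariances, so only the own-variance terms attenuate.
True-score variance = [1.5²·0.66 + 1.4²·0.83 + 2.1²·0.69 + 0.6²·0.88] + 10.341 = 6.4715 + 10.341 = 16.8125.
Reliability = 16.8125 / 19.321 = 0.870.

0.870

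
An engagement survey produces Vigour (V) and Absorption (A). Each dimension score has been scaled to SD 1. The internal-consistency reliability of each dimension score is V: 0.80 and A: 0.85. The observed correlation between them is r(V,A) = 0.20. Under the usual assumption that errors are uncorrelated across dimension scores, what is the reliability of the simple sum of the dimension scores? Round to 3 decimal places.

Var(V+A) = 2 + 2·[0.20] = 2 + 0.4 = 2.4.
Because errors are independent across components, Cov(Tᵢ,Tⱼ) = Cov(Xᵢ,Xⱼ); the off-diagonal part of the true-score variance is the same as above.
True-score variance = [0.80 + 0.85] + 0.4 = 1.65 + 0.4 = 2.05.
Reliability = 2.05 / 2.4 = 0.854.

0.854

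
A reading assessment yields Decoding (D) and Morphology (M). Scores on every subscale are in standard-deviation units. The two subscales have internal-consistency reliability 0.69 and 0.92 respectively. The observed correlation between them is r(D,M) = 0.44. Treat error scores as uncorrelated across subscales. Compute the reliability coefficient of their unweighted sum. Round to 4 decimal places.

Var(D+M) = 2 + 2·[0.44] = 2 + 0.88 = 2.88.
With uncorrelated errors the cross-covariances are all true-score covariance, so they carry over unchanged; only the diagonal terms shrink to ρᵢσᵢ².
True-score variance = [0.69 + 0.92] + 0.88 = 1.61 + 0.88 = 2.49.
Reliability = 2.49 / 2.88 = 0.8646.

0.8646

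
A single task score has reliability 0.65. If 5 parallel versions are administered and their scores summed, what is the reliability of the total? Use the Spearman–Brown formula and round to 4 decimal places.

ρ_k = kρ / (1 + (k−1)ρ) = 5·0.65 / (1 + 4·0.65) = 3.250 / 3.600 = 0.9028.

0.9028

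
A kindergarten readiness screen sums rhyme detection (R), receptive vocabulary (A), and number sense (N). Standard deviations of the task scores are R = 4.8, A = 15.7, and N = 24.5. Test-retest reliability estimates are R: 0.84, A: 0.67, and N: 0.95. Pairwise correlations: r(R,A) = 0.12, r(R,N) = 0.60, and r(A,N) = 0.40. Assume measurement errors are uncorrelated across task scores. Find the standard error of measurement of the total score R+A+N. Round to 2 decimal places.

10.73

Var(total) = 869.78 + 466.926 = 1336.71.
True-score variance = 754.739 + 466.926 = 1221.67, so reliability = 0.9139.
Error variance = 1336.71 − 1221.67 = 115.041; SEM = √115.041 = 10.73.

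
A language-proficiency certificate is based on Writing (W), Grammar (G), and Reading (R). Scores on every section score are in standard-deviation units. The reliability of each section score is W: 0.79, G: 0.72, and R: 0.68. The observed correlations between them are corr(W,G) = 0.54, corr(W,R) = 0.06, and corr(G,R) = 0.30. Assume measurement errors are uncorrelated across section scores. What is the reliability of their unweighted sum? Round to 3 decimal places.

Var(W+G+R) = 3 + 2·[0.54 + 0.06 + 0.30] = 3 + 1.8 = 4.8.
Because errors are independent across components, Cov(Tᵢ,Tⱼ) = Cov(Xᵢ,Xⱼ); the off-diagonal part of the true-score variance is the same as above.
True-score variance = [0.79 + 0.72 + 0.68] + 1.8 = 2.19 + 1.8 = 3.99.
Reliability = 3.99 / 4.8 = 0.831.

0.831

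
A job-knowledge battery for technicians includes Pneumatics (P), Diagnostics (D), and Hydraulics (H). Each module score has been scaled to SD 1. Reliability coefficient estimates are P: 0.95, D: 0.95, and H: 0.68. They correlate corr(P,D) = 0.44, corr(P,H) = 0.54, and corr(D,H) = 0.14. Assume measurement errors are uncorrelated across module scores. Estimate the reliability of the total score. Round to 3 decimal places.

Var(P+D+H) = 3 + 2·[0.44 + 0.54 + 0.14] = 3 + 2.24 = 5.24.
Because errors are independent across components, Cov(Tᵢ,Tⱼ) = Cov(Xᵢ,Xⱼ); the off-diagonal part of the true-score variance is the same as above.
True-score variance = [0.95 + 0.95 + 0.68] + 2.24 = 2.58 + 2.24 = 4.82.
Reliability = 4.82 / 5.24 = 0.920.

0.920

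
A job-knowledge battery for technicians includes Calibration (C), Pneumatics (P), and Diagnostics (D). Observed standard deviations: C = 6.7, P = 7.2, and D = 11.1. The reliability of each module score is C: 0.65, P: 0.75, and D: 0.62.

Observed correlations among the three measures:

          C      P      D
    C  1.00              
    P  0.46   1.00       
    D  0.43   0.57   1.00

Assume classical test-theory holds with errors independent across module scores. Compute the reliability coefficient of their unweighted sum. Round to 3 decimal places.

0.820

Var(C+P+D) = 6.7² + 7.2² + 11.1² + 2·[6.7·7.2·0.46 + 6.7·11.1·0.43 + 7.2·11.1·0.57] = 219.94 + 199.448 = 419.388.
With uncorrelated errors the cross-covariances are all true-score covariance, so they carry over unchanged; only the diagonal terms shrink to ρᵢσᵢ².
True-score variance = [6.7²·0.65 + 7.2²·0.75 + 11.1²·0.62] + 199.448 = 144.449 + 199.448 = 343.896.
Reliability = 343.896 / 419.388 = 0.820.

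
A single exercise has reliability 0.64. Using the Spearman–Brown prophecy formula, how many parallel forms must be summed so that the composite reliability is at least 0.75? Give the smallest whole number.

2

k ≥ ρ*(1−ρ₁)/(ρ₁(1−ρ*)) = 0.75·0.36 / (0.64·0.25) = 1.688.
Smallest integer k = 2.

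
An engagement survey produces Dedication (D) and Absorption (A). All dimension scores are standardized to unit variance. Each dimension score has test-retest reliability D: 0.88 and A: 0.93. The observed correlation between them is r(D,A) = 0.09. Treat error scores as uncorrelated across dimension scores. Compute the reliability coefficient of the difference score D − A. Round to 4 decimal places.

0.8956

Var(D−A) = 1 + 1 − 2·0.09 = 2 − 0.18 = 1.82.
Because errors are independent across components, Cov(Tᵢ,Tⱼ) = Cov(Xᵢ,Xⱼ); the off-diagonal part of the true-score variance is the same as above.
True-score variance = [0.88 + 0.93] − 0.18 = 1.81 − 0.18 = 1.63.
Reliability = 1.63 / 1.82 = 0.8956.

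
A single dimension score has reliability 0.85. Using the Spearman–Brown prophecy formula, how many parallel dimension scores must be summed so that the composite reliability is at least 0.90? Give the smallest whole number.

2

k ≥ ρ*(1−ρ₁)/(ρ₁(1−ρ*)) = 0.90·0.15 / (0.85·0.10) = 1.588.
Smallest integer k = 2.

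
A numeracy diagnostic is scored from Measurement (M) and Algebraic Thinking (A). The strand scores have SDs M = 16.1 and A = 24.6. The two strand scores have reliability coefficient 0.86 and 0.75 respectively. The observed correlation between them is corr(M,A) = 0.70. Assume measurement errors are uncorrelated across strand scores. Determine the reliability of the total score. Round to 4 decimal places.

0.8678

Var(M+A) = 16.1² + 24.6² + 2·[16.1·24.6·0.70] = 864.37 + 554.484 = 1418.85.
Under uncorrelated errors the observed covariances equal the true-score covariances, so only the own-variance terms attenuate.
True-score variance = [16.1²·0.86 + 24.6²·0.75] + 554.484 = 676.791 + 554.484 = 1231.27.
Reliability = 1231.27 / 1418.85 = 0.8678.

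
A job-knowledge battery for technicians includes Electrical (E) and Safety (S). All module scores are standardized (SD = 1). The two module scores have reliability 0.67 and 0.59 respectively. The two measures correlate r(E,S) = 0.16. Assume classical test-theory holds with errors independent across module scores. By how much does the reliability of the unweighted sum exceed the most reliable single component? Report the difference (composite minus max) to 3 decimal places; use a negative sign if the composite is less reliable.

Var(sum) = 2 + 0.32 = 2.32; true-score variance = 1.26 + 0.32 = 1.58; composite reliability = 0.6810.
Max component reliability = 0.6700.
Difference = 0.6810 − 0.6700 = 0.011.

0.011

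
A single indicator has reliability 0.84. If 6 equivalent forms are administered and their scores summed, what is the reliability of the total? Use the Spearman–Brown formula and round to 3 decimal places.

ρ_k = kρ / (1 + (k−1)ρ) = 6·0.84 / (1 + 5·0.84) = 5.040 / 5.200 = 0.969.

0.969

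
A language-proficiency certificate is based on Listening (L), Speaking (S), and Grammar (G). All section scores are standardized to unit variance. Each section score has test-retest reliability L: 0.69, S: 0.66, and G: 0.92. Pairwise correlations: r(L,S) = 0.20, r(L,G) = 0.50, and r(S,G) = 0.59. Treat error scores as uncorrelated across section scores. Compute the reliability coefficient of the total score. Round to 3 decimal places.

Var(L+S+G) = 3 + 2·[0.20 + 0.50 + 0.59] = 3 + 2.58 = 5.58.
Because errors are independent across components, Cov(Tᵢ,Tⱼ) = Cov(Xᵢ,Xⱼ); the off-diagonal part of the true-score variance is the same as above.
True-score variance = [0.69 + 0.66 + 0.92] + 2.58 = 2.27 + 2.58 = 4.85.
Reliability = 4.85 / 5.58 = 0.869.

0.869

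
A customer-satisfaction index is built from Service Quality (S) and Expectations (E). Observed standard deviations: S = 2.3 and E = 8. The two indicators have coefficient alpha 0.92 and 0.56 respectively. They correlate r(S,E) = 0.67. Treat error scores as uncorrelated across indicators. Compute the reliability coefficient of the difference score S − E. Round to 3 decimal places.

Var(S−E) = 2.3² + 8² − 2·2.3·8·0.67 = 69.29 − 24.656 = 44.634.
Because errors are independent across components, Cov(Tᵢ,Tⱼ) = Cov(Xᵢ,Xⱼ); the off-diagonal part of the true-score variance is the same as above.
True-score variance = [2.3²·0.92 + 8²·0.56] − 24.656 = 40.7068 − 24.656 = 16.0508.
Reliability = 16.0508 / 44.634 = 0.360.

0.360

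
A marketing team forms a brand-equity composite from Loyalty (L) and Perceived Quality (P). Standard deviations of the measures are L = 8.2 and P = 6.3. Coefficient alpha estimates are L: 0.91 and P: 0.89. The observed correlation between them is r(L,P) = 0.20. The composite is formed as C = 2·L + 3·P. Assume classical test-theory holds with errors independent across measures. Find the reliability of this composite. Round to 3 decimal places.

Var(C) = 2²·8.2² + 3²·6.3² + 2·[6·8.2·6.3·0.20] = 626.17 + 123.984 = 750.154.
With uncorrelated errors the cross-covariances are all true-score covariance, so they carry over unchanged; only the diagonal terms shrink to ρᵢσᵢ².
True-score variance = [2²·8.2²·0.91 + 3²·6.3²·0.89] + 123.984 = 562.67 + 123.984 = 686.654.
Reliability = 686.654 / 750.154 = 0.915.

0.915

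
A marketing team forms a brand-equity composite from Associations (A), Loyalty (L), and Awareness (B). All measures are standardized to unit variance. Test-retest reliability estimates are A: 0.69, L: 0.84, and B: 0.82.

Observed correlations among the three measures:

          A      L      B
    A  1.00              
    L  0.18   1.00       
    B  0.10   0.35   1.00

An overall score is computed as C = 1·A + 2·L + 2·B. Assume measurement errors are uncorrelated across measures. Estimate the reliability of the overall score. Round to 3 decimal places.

0.871

Var(C) = 1 + 2² + 2² + 2·[2·0.18 + 2·0.10 + 4·0.35] = 9 + 3.92 = 12.92.
With uncorrelated errors the cross-covariances are all true-score covariance, so they carry over unchanged; only the diagonal terms shrink to ρᵢσᵢ².
True-score variance = [0.69 + 2²·0.84 + 2²·0.82] + 3.92 = 7.33 + 3.92 = 11.25.
Reliability = 11.25 / 12.92 = 0.871.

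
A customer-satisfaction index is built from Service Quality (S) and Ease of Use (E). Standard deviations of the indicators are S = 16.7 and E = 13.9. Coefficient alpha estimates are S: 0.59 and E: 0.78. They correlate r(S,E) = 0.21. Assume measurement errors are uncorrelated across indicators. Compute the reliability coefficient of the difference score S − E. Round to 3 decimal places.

0.581

Var(S−E) = 16.7² + 13.9² − 2·16.7·13.9·0.21 = 472.1 − 97.4946 = 374.605.
Under uncorrelated errors the observed covariances equal the true-score covariances, so only the own-variance terms attenuate.
True-score variance = [16.7²·0.59 + 13.9²·0.78] − 97.4946 = 315.249 − 97.4946 = 217.754.
Reliability = 217.754 / 374.605 = 0.581.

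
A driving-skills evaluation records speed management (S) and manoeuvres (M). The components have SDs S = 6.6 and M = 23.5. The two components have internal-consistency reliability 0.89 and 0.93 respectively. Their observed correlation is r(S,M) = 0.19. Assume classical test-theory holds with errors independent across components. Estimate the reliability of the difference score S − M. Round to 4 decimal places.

0.9191

Var(S−M) = 6.6² + 23.5² − 2·6.6·23.5·0.19 = 595.81 − 58.938 = 536.872.
Because errors are independent across components, Cov(Tᵢ,Tⱼ) = Cov(Xᵢ,Xⱼ); the off-diagonal part of the true-score variance is the same as above.
True-score variance = [6.6²·0.89 + 23.5²·0.93] − 58.938 = 552.361 − 58.938 = 493.423.
Reliability = 493.423 / 536.872 = 0.9191.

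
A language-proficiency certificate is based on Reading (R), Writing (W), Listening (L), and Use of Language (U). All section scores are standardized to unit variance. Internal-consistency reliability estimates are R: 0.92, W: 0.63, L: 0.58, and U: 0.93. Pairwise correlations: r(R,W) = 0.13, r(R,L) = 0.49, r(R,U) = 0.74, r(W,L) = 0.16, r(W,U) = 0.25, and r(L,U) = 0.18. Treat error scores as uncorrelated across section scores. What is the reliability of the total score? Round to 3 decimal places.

0.881

Var(R+W+L+U) = 4 + 2·[0.13 + 0.49 + 0.74 + 0.16 + 0.25 + 0.18] = 4 + 3.9 = 7.9.
Under uncorrelated errors the observed covariances equal the true-score covariances, so only the own-variance terms attenuate.
True-score variance = [0.92 + 0.63 + 0.58 + 0.93] + 3.9 = 3.06 + 3.9 = 6.96.
Reliability = 6.96 / 7.9 = 0.881.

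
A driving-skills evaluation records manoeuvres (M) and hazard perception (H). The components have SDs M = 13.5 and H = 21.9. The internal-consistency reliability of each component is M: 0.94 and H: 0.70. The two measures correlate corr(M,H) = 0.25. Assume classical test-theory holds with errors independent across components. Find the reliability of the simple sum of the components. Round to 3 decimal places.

0.809

Var(M+H) = 13.5² + 21.9² + 2·[13.5·21.9·0.25] = 661.86 + 147.825 = 809.685.
With uncorrelated errors the cross-covariances are all true-score covariance, so they carry over unchanged; only the diagonal terms shrink to ρᵢσᵢ².
True-score variance = [13.5²·0.94 + 21.9²·0.70] + 147.825 = 507.042 + 147.825 = 654.867.
Reliability = 654.867 / 809.685 = 0.809.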